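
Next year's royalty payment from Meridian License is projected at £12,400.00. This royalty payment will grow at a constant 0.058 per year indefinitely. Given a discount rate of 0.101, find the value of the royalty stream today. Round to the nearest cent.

Growing perpetuity: P = D₁ / (r − g) = £12,400.0000 / (0.101 − 0.058) = £288,372.09

£288372.09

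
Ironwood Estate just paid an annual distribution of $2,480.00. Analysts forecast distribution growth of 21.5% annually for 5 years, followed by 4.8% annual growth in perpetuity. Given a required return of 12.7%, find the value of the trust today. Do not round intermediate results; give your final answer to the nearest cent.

$63537.76

D_1 = 3013.20000
D_2 = 3661.03800
D_3 = 4448.16117
D_4 = 5404.51582
D_5 = 6566.48672
Terminal value at year 5: TV = D_5×(1+g_2)/(r−g_2) = 6881.67809/0.079 = 87109.84919
P_0 = D_1/(1+r)^1 + D_2/(1+r)^2 + D_3/(1+r)^3 + D_4/(1+r)^4 + D_5/(1+r)^5 + TV/(1+r)^5
    = 2673.64685 + 2882.41431 + 3107.48304 + 3350.12590 + 3611.71514 + 47912.37306 = 63537.75830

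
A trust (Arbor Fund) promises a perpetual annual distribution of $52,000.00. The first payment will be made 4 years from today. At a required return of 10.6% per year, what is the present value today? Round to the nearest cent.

$362603.59

Value at end of year 3: C / r = $52,000.00 / 0.106 = $490,566.0377
Discount to today: PV = $490,566.0377 / (1 + 0.106)^3 = $490,566.0377 / 1.352899 = $362,603.59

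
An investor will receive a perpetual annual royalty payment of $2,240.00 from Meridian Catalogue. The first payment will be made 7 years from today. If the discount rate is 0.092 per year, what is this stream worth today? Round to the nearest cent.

$14359.01

Value at end of year 6: C / r = $2,240.00 / 0.092 = $24,347.8261
Discount to today: PV = $24,347.8261 / (1 + 0.092)^6 = $24,347.8261 / 1.695649 = $14,359.01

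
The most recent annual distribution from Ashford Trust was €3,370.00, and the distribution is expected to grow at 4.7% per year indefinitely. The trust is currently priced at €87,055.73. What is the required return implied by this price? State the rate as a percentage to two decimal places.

8.75%

D₁ = €3,370.00 × 1.047 = €3,528.3900
P = D₁/(r − g) ⇒ r = D₁/P + g = €3,528.3900/€87,055.73 + 0.047 = 0.040530 + 0.047 = 0.087530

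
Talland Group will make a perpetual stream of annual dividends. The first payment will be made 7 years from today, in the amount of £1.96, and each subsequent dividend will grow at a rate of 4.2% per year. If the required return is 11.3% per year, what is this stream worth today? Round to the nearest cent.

£14.52

Value at end of year 6: C₁ / (r − g) = £1.96 / (0.113 − 0.042) = £27.6056
Discount to today: PV = £27.6056 / (1 + 0.113)^6 = £27.6056 / 1.900951 = £14.52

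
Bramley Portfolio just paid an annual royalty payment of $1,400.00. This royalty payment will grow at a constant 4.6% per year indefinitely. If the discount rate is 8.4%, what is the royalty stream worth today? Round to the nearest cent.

$38536.84

D₁ = D₀ × (1 + g) = $1,400.00 × 1.046 = $1,464.4000
Growing perpetuity: P = D₁ / (r − g) = $1,464.4000 / (0.084 − 0.046) = $38,536.84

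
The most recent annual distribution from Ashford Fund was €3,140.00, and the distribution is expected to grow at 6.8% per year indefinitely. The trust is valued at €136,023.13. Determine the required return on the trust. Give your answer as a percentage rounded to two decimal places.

D₁ = €3,140.00 × 1.068 = €3,353.5200
P = D₁/(r − g) ⇒ r = D₁/P + g = €3,353.5200/€136,023.13 + 0.068 = 0.024654 + 0.068 = 0.092654

9.27%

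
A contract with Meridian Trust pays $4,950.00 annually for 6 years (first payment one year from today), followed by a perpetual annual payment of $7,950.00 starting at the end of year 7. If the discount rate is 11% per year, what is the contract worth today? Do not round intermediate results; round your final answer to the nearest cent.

$59581.11

PV of 6-year annuity: $4,950.00 × [1 − (1+0.11)^−6] / 0.11 = 20941.16238
Perpetuity value at year 6: $7,950.00 / 0.11 = 72272.72727
PV of perpetuity: 72272.72727 / (1+0.11)^6 = 38639.95134
Total PV = 20941.16238 + 38639.95134 = 59581.11371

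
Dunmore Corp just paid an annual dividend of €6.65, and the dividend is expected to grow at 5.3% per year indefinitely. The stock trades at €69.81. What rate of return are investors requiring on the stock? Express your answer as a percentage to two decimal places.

D₁ = €6.65 × 1.053 = €7.0025
P = D₁/(r − g) ⇒ r = D₁/P + g = €7.0025/€69.81 + 0.053 = 0.100307 + 0.053 = 0.153307

15.33%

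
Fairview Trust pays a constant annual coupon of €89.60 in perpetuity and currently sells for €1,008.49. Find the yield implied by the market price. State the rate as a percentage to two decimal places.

8.88%

P = C/r ⇒ r = C/P = €89.60/€1,008.49 = 0.088846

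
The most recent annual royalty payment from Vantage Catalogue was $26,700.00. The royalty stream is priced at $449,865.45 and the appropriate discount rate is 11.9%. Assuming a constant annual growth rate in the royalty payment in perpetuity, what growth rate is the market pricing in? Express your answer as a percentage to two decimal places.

5.63%

P = D₀(1+g)/(r−g) ⇒ P(r−g) = D₀(1+g) ⇒ g(P+D₀) = P·r − D₀
g = (P·r − D₀)/(P + D₀) = ($449,865.45×0.119 − $26,700.00) / ($449,865.45 + $26,700.00) = 0.056307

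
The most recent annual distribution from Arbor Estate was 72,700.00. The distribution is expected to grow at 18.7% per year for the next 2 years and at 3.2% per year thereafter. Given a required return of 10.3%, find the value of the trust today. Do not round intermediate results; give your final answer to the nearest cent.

D_1 = 86294.90000
D_2 = 102432.04630
Terminal value at year 2: TV = D_2×(1+g_2)/(r−g_2) = 105709.87178/0.071 = 1488871.43354
P_0 = D_1/(1+r)^1 + D_2/(1+r)^2 + TV/(1+r)^2
    = 78236.53672 + 84194.71359 + 1223787.94957 = 1386219.19988

1386219.20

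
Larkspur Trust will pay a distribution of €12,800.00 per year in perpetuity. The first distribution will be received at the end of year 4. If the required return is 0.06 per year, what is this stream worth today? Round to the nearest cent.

Value at end of year 3: C / r = €12,800.00 / 0.06 = €213,333.3333
Discount to today: PV = €213,333.3333 / (1 + 0.06)^3 = €213,333.3333 / 1.191016 = €179,118.78

€179118.78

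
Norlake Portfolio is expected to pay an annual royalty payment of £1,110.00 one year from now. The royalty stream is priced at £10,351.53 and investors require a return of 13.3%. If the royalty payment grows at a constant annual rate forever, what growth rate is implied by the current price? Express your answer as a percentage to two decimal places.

2.58%

P = D₁/(r−g) ⇒ g = r − D₁/P = 0.133 − £1,110.00/£10,351.53 = 0.025769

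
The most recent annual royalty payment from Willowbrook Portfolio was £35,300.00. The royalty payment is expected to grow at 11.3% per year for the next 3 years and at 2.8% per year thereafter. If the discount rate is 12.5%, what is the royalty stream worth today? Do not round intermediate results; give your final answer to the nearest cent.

D_1 = 39288.90000
D_2 = 43728.54570
D_3 = 48669.87136
Terminal value at year 3: TV = D_3×(1+g_2)/(r−g_2) = 50032.62776/0.097 = 515800.28621
P_0 = D_1/(1+r)^1 + D_2/(1+r)^2 + D_3/(1+r)^3 + TV/(1+r)^3
    = 34923.46667 + 34550.94969 + 34182.40623 + 362263.02680 = 465919.84938

£465919.85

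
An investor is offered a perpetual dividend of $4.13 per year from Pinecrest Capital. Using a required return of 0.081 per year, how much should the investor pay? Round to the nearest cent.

$50.99

Level perpetuity: PV = C / r = $4.13 / 0.081 = $50.99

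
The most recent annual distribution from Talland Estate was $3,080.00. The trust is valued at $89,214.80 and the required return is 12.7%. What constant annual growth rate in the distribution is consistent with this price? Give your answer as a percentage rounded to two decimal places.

P = D₀(1+g)/(r−g) ⇒ P(r−g) = D₀(1+g) ⇒ g(P+D₀) = P·r − D₀
g = (P·r − D₀)/(P + D₀) = ($89,214.80×0.127 − $3,080.00) / ($89,214.80 + $3,080.00) = 0.089391

8.94%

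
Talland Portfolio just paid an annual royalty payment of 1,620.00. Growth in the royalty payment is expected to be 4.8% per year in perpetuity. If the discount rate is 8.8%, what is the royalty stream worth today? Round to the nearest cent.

42444.00

D₁ = D₀ × (1 + g) = 1,620.00 × 1.048 = 1,697.7600
Growing perpetuity: P = D₁ / (r − g) = 1,697.7600 / (0.088 − 0.048) = 42,444.00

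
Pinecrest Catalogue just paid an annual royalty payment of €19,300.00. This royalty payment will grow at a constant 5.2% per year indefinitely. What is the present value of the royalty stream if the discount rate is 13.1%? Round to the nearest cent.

€257007.59

D₁ = D₀ × (1 + g) = €19,300.00 × 1.052 = €20,303.6000
Growing perpetuity: P = D₁ / (r − g) = €20,303.6000 / (0.131 − 0.052) = €257,007.59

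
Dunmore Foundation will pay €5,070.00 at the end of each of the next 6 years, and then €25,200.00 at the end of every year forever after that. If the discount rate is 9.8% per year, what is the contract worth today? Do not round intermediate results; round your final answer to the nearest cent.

€168955.22

PV of 6-year annuity: €5,070.00 × [1 − (1+0.098)^−6] / 0.098 = 22211.19379
Perpetuity value at year 6: €25,200.00 / 0.098 = 257142.85714
PV of perpetuity: 257142.85714 / (1+0.098)^6 = 146744.02411
Total PV = 22211.19379 + 146744.02411 = 168955.21790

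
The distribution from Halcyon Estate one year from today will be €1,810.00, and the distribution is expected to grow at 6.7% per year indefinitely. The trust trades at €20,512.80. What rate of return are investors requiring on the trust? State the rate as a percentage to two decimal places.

15.52%

P = D₁/(r − g) ⇒ r = D₁/P + g = €1,810.0000/€20,512.80 + 0.067 = 0.088238 + 0.067 = 0.155238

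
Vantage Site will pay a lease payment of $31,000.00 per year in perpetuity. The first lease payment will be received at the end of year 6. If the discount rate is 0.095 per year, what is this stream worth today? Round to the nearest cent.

$207284.82

Value at end of year 5: C / r = $31,000.00 / 0.095 = $326,315.7895
Discount to today: PV = $326,315.7895 / (1 + 0.095)^5 = $326,315.7895 / 1.574239 = $207,284.82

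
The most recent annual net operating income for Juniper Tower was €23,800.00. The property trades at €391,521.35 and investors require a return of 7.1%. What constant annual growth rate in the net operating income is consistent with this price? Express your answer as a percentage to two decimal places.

P = D₀(1+g)/(r−g) ⇒ P(r−g) = D₀(1+g) ⇒ g(P+D₀) = P·r − D₀
g = (P·r − D₀)/(P + D₀) = (€391,521.35×0.071 − €23,800.00) / (€391,521.35 + €23,800.00) = 0.009626

0.96%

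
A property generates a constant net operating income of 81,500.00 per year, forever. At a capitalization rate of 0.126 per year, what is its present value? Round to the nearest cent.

646825.40

Level perpetuity: PV = C / r = 81,500.00 / 0.126 = 646,825.40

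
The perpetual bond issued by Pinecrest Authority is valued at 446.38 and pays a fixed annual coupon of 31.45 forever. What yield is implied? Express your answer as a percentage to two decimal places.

P = C/r ⇒ r = C/P = 31.45/446.38 = 0.070456

7.05%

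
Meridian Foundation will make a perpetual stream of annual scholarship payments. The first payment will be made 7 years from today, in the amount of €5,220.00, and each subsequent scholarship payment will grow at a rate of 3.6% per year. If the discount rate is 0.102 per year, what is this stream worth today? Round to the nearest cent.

€44160.81

Value at end of year 6: C₁ / (r − g) = €5,220.00 / (0.102 − 0.036) = €79,090.9091
Discount to today: PV = €79,090.9091 / (1 + 0.102)^6 = €79,090.9091 / 1.790975 = €44,160.81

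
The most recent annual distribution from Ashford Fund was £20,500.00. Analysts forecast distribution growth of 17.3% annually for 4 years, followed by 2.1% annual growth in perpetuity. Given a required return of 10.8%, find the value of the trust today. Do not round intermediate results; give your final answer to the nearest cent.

£396951.85

D_1 = 24046.50000
D_2 = 28206.54450
D_3 = 33086.27670
D_4 = 38810.20257
Terminal value at year 4: TV = D_4×(1+g_2)/(r−g_2) = 39625.21682/0.087 = 455462.26231
P_0 = D_1/(1+r)^1 + D_2/(1+r)^2 + D_3/(1+r)^3 + D_4/(1+r)^4 + TV/(1+r)^4
    = 21702.61733 + 22975.78531 + 24323.64275 + 25750.57126 + 302199.23278 = 396951.84943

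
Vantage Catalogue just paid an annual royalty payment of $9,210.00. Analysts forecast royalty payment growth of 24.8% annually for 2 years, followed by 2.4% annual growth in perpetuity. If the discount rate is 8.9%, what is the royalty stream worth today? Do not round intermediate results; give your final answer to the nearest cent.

$213205.16

D_1 = 11494.08000
D_2 = 14344.61184
Terminal value at year 2: TV = D_2×(1+g_2)/(r−g_2) = 14688.88252/0.065 = 225982.80806
P_0 = D_1/(1+r)^1 + D_2/(1+r)^2 + TV/(1+r)^2
    = 10554.71074 + 12095.75667 + 190554.68962 = 213205.15702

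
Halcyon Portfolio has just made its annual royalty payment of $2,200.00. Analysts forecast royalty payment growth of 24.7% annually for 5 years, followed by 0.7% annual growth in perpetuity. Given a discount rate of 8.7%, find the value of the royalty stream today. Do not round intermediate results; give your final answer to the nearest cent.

$71945.61

D_1 = 2743.40000
D_2 = 3421.01980
D_3 = 4266.01169
D_4 = 5319.71658
D_5 = 6633.68657
Terminal value at year 5: TV = D_5×(1+g_2)/(r−g_2) = 6680.12238/0.08 = 83501.52974
P_0 = D_1/(1+r)^1 + D_2/(1+r)^2 + D_3/(1+r)^3 + D_4/(1+r)^4 + D_5/(1+r)^5 + TV/(1+r)^5
    = 2523.82705 + 2895.31953 + 3321.49352 + 3810.39781 + 4371.26593 + 55023.30987 = 71945.61369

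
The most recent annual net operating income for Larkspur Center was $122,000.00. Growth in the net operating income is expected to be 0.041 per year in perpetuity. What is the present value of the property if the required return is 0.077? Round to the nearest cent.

$3527833.33

D₁ = D₀ × (1 + g) = $122,000.00 × 1.041 = $127,002.0000
Growing perpetuity: P = D₁ / (r − g) = $127,002.0000 / (0.077 − 0.041) = $3,527,833.33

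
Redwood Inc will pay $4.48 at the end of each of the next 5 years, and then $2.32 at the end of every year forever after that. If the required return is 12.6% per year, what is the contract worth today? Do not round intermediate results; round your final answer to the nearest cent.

PV of 5-year annuity: $4.48 × [1 − (1+0.126)^−5] / 0.126 = 15.91221
Perpetuity value at year 5: $2.32 / 0.126 = 18.41270
PV of perpetuity: 18.41270 / (1+0.126)^5 = 10.17245
Total PV = 15.91221 + 10.17245 = 26.08466

$26.08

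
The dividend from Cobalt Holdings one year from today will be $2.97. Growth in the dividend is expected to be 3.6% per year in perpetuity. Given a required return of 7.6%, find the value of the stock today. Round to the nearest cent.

$74.25

Growing perpetuity: P = D₁ / (r − g) = $2.9700 / (0.076 − 0.036) = $74.25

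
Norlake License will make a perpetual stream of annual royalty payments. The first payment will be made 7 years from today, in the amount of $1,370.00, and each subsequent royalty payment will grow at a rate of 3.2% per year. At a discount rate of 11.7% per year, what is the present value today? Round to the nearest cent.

Value at end of year 6: C₁ / (r − g) = $1,370.00 / (0.117 − 0.032) = $16,117.6471
Discount to today: PV = $16,117.6471 / (1 + 0.117)^6 = $16,117.6471 / 1.942312 = $8,298.18

$8298.18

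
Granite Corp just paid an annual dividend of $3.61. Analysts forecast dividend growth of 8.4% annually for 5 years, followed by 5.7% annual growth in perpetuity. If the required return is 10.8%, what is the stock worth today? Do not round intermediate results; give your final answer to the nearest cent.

D_1 = 3.91324
D_2 = 4.24195
D_3 = 4.59828
D_4 = 4.98453
D_5 = 5.40323
Terminal value at year 5: TV = D_5×(1+g_2)/(r−g_2) = 5.71122/0.051 = 111.98463
P_0 = D_1/(1+r)^1 + D_2/(1+r)^2 + D_3/(1+r)^3 + D_4/(1+r)^4 + D_5/(1+r)^5 + TV/(1+r)^5
    = 3.53181 + 3.45530 + 3.38046 + 3.30724 + 3.23560 + 67.05939 = 83.96980

$83.97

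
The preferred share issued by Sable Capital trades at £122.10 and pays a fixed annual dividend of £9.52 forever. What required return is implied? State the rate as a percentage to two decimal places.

P = C/r ⇒ r = C/P = £9.52/£122.10 = 0.077969

7.80%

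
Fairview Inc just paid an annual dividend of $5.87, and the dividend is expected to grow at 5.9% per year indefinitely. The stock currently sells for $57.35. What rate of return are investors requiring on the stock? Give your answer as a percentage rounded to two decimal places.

16.74%

D₁ = $5.87 × 1.059 = $6.2163
P = D₁/(r − g) ⇒ r = D₁/P + g = $6.2163/$57.35 + 0.059 = 0.108393 + 0.059 = 0.167393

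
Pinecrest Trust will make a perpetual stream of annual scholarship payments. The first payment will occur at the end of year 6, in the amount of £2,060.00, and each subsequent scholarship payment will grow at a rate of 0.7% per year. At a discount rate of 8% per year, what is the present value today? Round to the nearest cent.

Value at end of year 5: C₁ / (r − g) = £2,060.00 / (0.08 − 0.007) = £28,219.1781
Discount to today: PV = £28,219.1781 / (1 + 0.08)^5 = £28,219.1781 / 1.469328 = £19,205.50

£19205.50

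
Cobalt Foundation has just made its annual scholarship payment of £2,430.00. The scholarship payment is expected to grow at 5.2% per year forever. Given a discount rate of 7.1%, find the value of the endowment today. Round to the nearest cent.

£134545.26

D₁ = D₀ × (1 + g) = £2,430.00 × 1.052 = £2,556.3600
Growing perpetuity: P = D₁ / (r − g) = £2,556.3600 / (0.071 − 0.052) = £134,545.26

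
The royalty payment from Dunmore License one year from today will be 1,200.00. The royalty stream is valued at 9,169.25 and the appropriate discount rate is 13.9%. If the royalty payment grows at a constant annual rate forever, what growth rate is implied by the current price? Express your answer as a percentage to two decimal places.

0.81%

P = D₁/(r−g) ⇒ g = r − D₁/P = 0.139 − 1,200.00/9,169.25 = 0.008128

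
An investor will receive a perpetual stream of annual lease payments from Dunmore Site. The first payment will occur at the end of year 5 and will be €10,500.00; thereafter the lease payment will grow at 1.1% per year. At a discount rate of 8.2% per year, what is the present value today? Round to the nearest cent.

Value at end of year 4: C₁ / (r − g) = €10,500.00 / (0.082 − 0.011) = €147,887.3239
Discount to today: PV = €147,887.3239 / (1 + 0.082)^4 = €147,887.3239 / 1.370595 = €107,900.11

€107900.11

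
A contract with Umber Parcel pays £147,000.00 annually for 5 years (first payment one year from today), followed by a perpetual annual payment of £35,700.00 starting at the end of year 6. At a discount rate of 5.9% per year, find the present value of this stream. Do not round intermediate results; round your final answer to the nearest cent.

PV of 5-year annuity: £147,000.00 × [1 − (1+0.059)^−5] / 0.059 = 620905.64248
Perpetuity value at year 5: £35,700.00 / 0.059 = 605084.74576
PV of perpetuity: 605084.74576 / (1+0.059)^5 = 454293.37545
Total PV = 620905.64248 + 454293.37545 = 1075199.01793

£1075199.02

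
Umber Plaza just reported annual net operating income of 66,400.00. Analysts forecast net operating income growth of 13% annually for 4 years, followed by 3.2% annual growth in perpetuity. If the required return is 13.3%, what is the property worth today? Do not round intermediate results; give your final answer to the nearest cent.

935152.50

D_1 = 75032.00000
D_2 = 84786.16000
D_3 = 95808.36080
D_4 = 108263.44770
Terminal value at year 4: TV = D_4×(1+g_2)/(r−g_2) = 111727.87803/0.101 = 1106216.61416
P_0 = D_1/(1+r)^1 + D_2/(1+r)^2 + D_3/(1+r)^3 + D_4/(1+r)^4 + TV/(1+r)^4
    = 66224.18358 + 66048.83270 + 65873.94612 + 65699.52261 + 671306.01316 = 935152.49817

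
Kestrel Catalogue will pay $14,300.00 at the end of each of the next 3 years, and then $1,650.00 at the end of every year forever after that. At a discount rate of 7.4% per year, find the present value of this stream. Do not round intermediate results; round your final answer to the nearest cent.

$55253.77

PV of 3-year annuity: $14,300.00 × [1 − (1+0.074)^−3] / 0.074 = 37255.14129
Perpetuity value at year 3: $1,650.00 / 0.074 = 22297.29730
PV of perpetuity: 22297.29730 / (1+0.074)^3 = 17998.62715
Total PV = 37255.14129 + 17998.62715 = 55253.76844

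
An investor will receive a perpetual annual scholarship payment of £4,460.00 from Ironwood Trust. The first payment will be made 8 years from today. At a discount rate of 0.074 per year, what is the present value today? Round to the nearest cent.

Value at end of year 7: C / r = £4,460.00 / 0.074 = £60,270.2703
Discount to today: PV = £60,270.2703 / (1 + 0.074)^7 = £60,270.2703 / 1.648276 = £36,565.64

£36565.64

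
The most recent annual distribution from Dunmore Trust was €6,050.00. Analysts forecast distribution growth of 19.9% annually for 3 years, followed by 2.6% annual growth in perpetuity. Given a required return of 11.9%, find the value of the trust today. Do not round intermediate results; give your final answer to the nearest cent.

D_1 = 7253.95000
D_2 = 8697.48605
D_3 = 10428.28577
Terminal value at year 3: TV = D_3×(1+g_2)/(r−g_2) = 10699.42120/0.093 = 115047.53983
P_0 = D_1/(1+r)^1 + D_2/(1+r)^2 + D_3/(1+r)^3 + TV/(1+r)^3
    = 6482.52904 + 6945.98063 + 7442.56548 + 82108.30305 = 102979.37821

€102979.38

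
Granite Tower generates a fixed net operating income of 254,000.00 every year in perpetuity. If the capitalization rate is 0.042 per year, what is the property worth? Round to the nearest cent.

6047619.05

Level perpetuity: PV = C / r = 254,000.00 / 0.042 = 6,047,619.05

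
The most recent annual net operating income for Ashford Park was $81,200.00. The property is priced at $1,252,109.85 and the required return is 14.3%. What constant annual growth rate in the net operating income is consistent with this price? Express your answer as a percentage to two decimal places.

P = D₀(1+g)/(r−g) ⇒ P(r−g) = D₀(1+g) ⇒ g(P+D₀) = P·r − D₀
g = (P·r − D₀)/(P + D₀) = ($1,252,109.85×0.143 − $81,200.00) / ($1,252,109.85 + $81,200.00) = 0.073390

7.34%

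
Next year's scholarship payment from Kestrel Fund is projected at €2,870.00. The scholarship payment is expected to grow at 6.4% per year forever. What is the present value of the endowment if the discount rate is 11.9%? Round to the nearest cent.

€52181.82

Growing perpetuity: P = D₁ / (r − g) = €2,870.0000 / (0.119 − 0.064) = €52,181.82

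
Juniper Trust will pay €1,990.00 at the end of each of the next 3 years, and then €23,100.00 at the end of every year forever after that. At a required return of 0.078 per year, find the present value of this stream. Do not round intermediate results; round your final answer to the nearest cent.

€241554.40

PV of 3-year annuity: €1,990.00 × [1 − (1+0.078)^−3] / 0.078 = 5146.98691
Perpetuity value at year 3: €23,100.00 / 0.078 = 296153.84615
PV of perpetuity: 296153.84615 / (1+0.078)^3 = 236407.41523
Total PV = 5146.98691 + 236407.41523 = 241554.40214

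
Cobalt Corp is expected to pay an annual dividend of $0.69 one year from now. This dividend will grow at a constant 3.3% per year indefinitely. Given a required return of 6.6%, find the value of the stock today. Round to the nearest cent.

$20.91

Growing perpetuity: P = D₁ / (r − g) = $0.6900 / (0.066 − 0.033) = $20.91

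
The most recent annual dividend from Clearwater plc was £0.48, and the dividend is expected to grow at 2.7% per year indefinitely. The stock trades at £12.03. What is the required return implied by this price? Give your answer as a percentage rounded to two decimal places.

D₁ = £0.48 × 1.027 = £0.4930
P = D₁/(r − g) ⇒ r = D₁/P + g = £0.4930/£12.03 + 0.027 = 0.040978 + 0.027 = 0.067978

6.80%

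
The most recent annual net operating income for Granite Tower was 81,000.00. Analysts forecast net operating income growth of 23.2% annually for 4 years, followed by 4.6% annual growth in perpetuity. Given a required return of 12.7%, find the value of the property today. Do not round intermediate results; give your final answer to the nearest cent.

D_1 = 99792.00000
D_2 = 122943.74400
D_3 = 151466.69261
D_4 = 186606.96529
Terminal value at year 4: TV = D_4×(1+g_2)/(r−g_2) = 195190.88570/0.081 = 2409764.02094
P_0 = D_1/(1+r)^1 + D_2/(1+r)^2 + D_3/(1+r)^3 + D_4/(1+r)^4 + TV/(1+r)^4
    = 88546.58385 + 96796.26558 + 105814.55119 + 115673.04975 + 1493753.21031 = 1900583.66067

1900583.66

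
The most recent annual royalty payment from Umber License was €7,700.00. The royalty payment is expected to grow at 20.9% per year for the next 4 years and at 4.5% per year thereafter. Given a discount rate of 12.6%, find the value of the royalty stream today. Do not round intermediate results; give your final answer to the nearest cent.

€168940.18

D_1 = 9309.30000
D_2 = 11254.94370
D_3 = 13607.22693
D_4 = 16451.13736
Terminal value at year 4: TV = D_4×(1+g_2)/(r−g_2) = 17191.43854/0.081 = 212239.98202
P_0 = D_1/(1+r)^1 + D_2/(1+r)^2 + D_3/(1+r)^3 + D_4/(1+r)^4 + TV/(1+r)^4
    = 8267.58437 + 8877.00666 + 9531.35085 + 10233.92822 + 132030.30852 = 168940.17862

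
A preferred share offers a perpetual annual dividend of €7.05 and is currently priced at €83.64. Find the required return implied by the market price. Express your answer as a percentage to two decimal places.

P = C/r ⇒ r = C/P = €7.05/€83.64 = 0.084290

8.43%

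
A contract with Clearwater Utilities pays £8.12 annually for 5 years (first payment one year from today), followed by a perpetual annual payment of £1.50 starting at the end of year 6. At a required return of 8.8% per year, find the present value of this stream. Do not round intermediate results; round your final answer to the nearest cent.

PV of 5-year annuity: £8.12 × [1 − (1+0.088)^−5] / 0.088 = 31.74855
Perpetuity value at year 5: £1.50 / 0.088 = 17.04545
PV of perpetuity: 17.04545 / (1+0.088)^5 = 11.18057
Total PV = 31.74855 + 11.18057 = 42.92913

£42.93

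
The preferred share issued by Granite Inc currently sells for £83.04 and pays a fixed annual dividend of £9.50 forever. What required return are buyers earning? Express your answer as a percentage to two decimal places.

11.44%

P = C/r ⇒ r = C/P = £9.50/£83.04 = 0.114403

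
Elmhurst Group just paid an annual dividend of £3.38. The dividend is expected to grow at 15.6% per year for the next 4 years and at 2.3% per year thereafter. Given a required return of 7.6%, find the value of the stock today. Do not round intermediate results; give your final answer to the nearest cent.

£103.14

D_1 = 3.90728
D_2 = 4.51682
D_3 = 5.22144
D_4 = 6.03598
Terminal value at year 4: TV = D_4×(1+g_2)/(r−g_2) = 6.17481/0.053 = 116.50587
P_0 = D_1/(1+r)^1 + D_2/(1+r)^2 + D_3/(1+r)^3 + D_4/(1+r)^4 + TV/(1+r)^4
    = 3.63130 + 3.90129 + 4.19134 + 4.50297 + 86.91580 = 103.14270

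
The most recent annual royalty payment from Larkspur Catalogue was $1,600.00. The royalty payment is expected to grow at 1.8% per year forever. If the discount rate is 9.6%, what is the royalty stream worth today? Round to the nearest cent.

$20882.05

D₁ = D₀ × (1 + g) = $1,600.00 × 1.018 = $1,628.8000
Growing perpetuity: P = D₁ / (r − g) = $1,628.8000 / (0.096 − 0.018) = $20,882.05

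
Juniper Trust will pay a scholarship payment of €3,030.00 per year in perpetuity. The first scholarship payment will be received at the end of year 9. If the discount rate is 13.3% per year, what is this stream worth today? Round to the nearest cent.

€8389.80

Value at end of year 8: C / r = €3,030.00 / 0.133 = €22,781.9549
Discount to today: PV = €22,781.9549 / (1 + 0.133)^8 = €22,781.9549 / 2.715434 = €8,389.80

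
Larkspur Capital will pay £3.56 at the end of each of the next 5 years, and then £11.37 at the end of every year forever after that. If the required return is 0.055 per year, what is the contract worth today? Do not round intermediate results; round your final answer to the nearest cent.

£173.38

PV of 5-year annuity: £3.56 × [1 − (1+0.055)^−5] / 0.055 = 15.20221
Perpetuity value at year 5: £11.37 / 0.055 = 206.72727
PV of perpetuity: 206.72727 / (1+0.055)^5 = 158.17414
Total PV = 15.20221 + 158.17414 = 173.37635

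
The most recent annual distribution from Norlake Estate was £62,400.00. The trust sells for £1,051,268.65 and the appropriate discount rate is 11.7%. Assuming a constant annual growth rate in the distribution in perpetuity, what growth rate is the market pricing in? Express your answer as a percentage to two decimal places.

5.44%

P = D₀(1+g)/(r−g) ⇒ P(r−g) = D₀(1+g) ⇒ g(P+D₀) = P·r − D₀
g = (P·r − D₀)/(P + D₀) = (£1,051,268.65×0.117 − £62,400.00) / (£1,051,268.65 + £62,400.00) = 0.054413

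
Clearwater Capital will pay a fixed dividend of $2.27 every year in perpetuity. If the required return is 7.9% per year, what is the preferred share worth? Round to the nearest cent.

$28.73

Level perpetuity: PV = C / r = $2.27 / 0.079 = $28.73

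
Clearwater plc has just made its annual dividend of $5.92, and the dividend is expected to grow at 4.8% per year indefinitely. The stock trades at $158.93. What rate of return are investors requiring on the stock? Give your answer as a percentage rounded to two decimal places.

D₁ = $5.92 × 1.048 = $6.2042
P = D₁/(r − g) ⇒ r = D₁/P + g = $6.2042/$158.93 + 0.048 = 0.039037 + 0.048 = 0.087037

8.70%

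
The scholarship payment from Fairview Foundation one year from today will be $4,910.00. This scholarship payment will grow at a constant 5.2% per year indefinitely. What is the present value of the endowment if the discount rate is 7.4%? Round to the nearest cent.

Growing perpetuity: P = D₁ / (r − g) = $4,910.0000 / (0.074 − 0.052) = $223,181.82

$223181.82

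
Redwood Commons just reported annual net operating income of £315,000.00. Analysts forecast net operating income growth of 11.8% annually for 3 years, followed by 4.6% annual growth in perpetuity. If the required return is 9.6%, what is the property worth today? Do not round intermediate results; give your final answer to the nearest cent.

£7978098.10

D_1 = 352170.00000
D_2 = 393726.06000
D_3 = 440185.73508
Terminal value at year 3: TV = D_3×(1+g_2)/(r−g_2) = 460434.27889/0.05 = 9208685.57787
P_0 = D_1/(1+r)^1 + D_2/(1+r)^2 + D_3/(1+r)^3 + TV/(1+r)^3
    = 321322.99270 + 327772.90679 + 334352.28995 + 6994649.90582 = 7978098.09526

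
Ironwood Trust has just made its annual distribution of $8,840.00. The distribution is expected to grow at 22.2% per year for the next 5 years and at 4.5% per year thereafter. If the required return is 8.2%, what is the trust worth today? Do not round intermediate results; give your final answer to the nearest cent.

D_1 = 10802.48000
D_2 = 13200.63056
D_3 = 16131.17054
D_4 = 19712.29041
D_5 = 24088.41888
Terminal value at year 5: TV = D_5×(1+g_2)/(r−g_2) = 25172.39772/0.037 = 680335.07363
P_0 = D_1/(1+r)^1 + D_2/(1+r)^2 + D_3/(1+r)^3 + D_4/(1+r)^4 + D_5/(1+r)^5 + TV/(1+r)^5
    = 9983.80776 + 11275.61283 + 12734.56459 + 14382.29013 + 16243.21492 + 458761.07007 = 523380.56032

$523380.56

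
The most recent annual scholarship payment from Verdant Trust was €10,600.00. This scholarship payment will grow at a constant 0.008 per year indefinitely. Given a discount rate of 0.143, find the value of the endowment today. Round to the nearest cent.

€79146.67

D₁ = D₀ × (1 + g) = €10,600.00 × 1.008 = €10,684.8000
Growing perpetuity: P = D₁ / (r − g) = €10,684.8000 / (0.143 − 0.008) = €79,146.67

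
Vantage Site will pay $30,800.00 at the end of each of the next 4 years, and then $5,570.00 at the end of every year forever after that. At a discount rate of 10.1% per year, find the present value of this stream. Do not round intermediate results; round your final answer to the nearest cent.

PV of 4-year annuity: $30,800.00 × [1 − (1+0.101)^−4] / 0.101 = 97420.88653
Perpetuity value at year 4: $5,570.00 / 0.101 = 55148.51485
PV of perpetuity: 55148.51485 / (1+0.101)^4 = 37530.51687
Total PV = 97420.88653 + 37530.51687 = 134951.40339

$134951.40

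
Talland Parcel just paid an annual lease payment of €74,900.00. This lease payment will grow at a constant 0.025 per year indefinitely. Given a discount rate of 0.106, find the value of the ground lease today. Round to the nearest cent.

€947808.64

D₁ = D₀ × (1 + g) = €74,900.00 × 1.025 = €76,772.5000
Growing perpetuity: P = D₁ / (r − g) = €76,772.5000 / (0.106 − 0.025) = €947,808.64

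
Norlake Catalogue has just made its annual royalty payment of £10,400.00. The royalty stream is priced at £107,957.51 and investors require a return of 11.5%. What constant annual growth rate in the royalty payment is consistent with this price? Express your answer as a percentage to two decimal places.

1.70%

P = D₀(1+g)/(r−g) ⇒ P(r−g) = D₀(1+g) ⇒ g(P+D₀) = P·r − D₀
g = (P·r − D₀)/(P + D₀) = (£107,957.51×0.115 − £10,400.00) / (£107,957.51 + £10,400.00) = 0.017026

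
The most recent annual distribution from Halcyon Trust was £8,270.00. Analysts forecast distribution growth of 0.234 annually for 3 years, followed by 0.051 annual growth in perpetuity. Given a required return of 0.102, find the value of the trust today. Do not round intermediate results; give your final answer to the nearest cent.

D_1 = 10205.18000
D_2 = 12593.19212
D_3 = 15539.99908
Terminal value at year 3: TV = D_3×(1+g_2)/(r−g_2) = 16332.53903/0.051 = 320245.86331
P_0 = D_1/(1+r)^1 + D_2/(1+r)^2 + D_3/(1+r)^3 + TV/(1+r)^3
    = 9260.59891 + 10369.85395 + 11611.97802 + 239297.82155 = 270540.25243

£270540.25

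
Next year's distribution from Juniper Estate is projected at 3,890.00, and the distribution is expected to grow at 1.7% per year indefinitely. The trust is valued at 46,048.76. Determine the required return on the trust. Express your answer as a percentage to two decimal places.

10.15%

P = D₁/(r − g) ⇒ r = D₁/P + g = 3,890.0000/46,048.76 + 0.017 = 0.084476 + 0.017 = 0.101476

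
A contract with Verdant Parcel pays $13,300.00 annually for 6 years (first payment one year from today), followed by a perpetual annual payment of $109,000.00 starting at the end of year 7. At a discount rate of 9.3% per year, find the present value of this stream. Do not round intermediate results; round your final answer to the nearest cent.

PV of 6-year annuity: $13,300.00 × [1 − (1+0.093)^−6] / 0.093 = 59132.81948
Perpetuity value at year 6: $109,000.00 / 0.093 = 1172043.01075
PV of perpetuity: 1172043.01075 / (1+0.093)^6 = 687420.65563
Total PV = 59132.81948 + 687420.65563 = 746553.47511

$746553.48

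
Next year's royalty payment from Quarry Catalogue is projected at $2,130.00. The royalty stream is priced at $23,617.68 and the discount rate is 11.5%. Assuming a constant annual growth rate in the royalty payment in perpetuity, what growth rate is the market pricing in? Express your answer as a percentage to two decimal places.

2.48%

P = D₁/(r−g) ⇒ g = r − D₁/P = 0.115 − $2,130.00/$23,617.68 = 0.024813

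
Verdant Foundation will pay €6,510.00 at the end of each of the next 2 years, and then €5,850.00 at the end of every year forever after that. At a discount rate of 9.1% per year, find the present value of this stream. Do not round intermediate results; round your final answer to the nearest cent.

€65445.15

PV of 2-year annuity: €6,510.00 × [1 − (1+0.091)^−2] / 0.091 = 11436.29950
Perpetuity value at year 2: €5,850.00 / 0.091 = 64285.71429
PV of perpetuity: 64285.71429 / (1+0.091)^2 = 54008.85529
Total PV = 11436.29950 + 54008.85529 = 65445.15479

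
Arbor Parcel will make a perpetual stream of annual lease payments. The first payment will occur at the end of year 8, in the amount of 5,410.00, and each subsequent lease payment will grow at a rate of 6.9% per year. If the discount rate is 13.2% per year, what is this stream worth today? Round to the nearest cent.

36052.20

Value at end of year 7: C₁ / (r − g) = 5,410.00 / (0.132 − 0.069) = 85,873.0159
Discount to today: PV = 85,873.0159 / (1 + 0.132)^7 = 85,873.0159 / 2.381908 = 36,052.20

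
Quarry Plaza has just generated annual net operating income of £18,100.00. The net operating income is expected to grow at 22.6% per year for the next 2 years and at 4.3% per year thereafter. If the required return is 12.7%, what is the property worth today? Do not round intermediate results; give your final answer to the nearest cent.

£307069.82

D_1 = 22190.60000
D_2 = 27205.67560
Terminal value at year 2: TV = D_2×(1+g_2)/(r−g_2) = 28375.51965/0.084 = 337803.80537
P_0 = D_1/(1+r)^1 + D_2/(1+r)^2 + TV/(1+r)^2
    = 19689.97338 + 21419.61612 + 265960.23346 = 307069.82296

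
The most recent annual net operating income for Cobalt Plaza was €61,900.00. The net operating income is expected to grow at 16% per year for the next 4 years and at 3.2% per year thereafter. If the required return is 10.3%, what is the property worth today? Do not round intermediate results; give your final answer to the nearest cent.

€1381915.85

D_1 = 71804.00000
D_2 = 83292.64000
D_3 = 96619.46240
D_4 = 112078.57638
Terminal value at year 4: TV = D_4×(1+g_2)/(r−g_2) = 115665.09083/0.071 = 1629085.78631
P_0 = D_1/(1+r)^1 + D_2/(1+r)^2 + D_3/(1+r)^3 + D_4/(1+r)^4 + TV/(1+r)^4
    = 65098.82140 + 68462.94907 + 72000.92558 + 75721.73497 + 1100631.41537 = 1381915.84639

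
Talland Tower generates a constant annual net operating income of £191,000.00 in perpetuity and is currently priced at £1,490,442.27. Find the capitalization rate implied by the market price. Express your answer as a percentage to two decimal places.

12.81%

P = C/r ⇒ r = C/P = £191,000.00/£1,490,442.27 = 0.128150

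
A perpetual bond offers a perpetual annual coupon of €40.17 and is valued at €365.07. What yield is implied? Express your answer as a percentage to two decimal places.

11.00%

P = C/r ⇒ r = C/P = €40.17/€365.07 = 0.110034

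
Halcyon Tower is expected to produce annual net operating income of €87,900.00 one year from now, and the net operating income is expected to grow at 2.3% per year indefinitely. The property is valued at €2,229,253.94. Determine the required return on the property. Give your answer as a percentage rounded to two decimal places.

6.24%

P = D₁/(r − g) ⇒ r = D₁/P + g = €87,900.0000/€2,229,253.94 + 0.023 = 0.039430 + 0.023 = 0.062430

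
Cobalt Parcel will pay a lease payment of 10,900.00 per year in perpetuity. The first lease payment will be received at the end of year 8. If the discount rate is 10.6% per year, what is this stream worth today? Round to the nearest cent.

Value at end of year 7: C / r = 10,900.00 / 0.106 = 102,830.1887
Discount to today: PV = 102,830.1887 / (1 + 0.106)^7 = 102,830.1887 / 2.024351 = 50,796.61

50796.61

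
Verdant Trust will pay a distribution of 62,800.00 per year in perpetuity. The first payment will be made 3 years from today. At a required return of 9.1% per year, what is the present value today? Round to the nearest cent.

579787.37

Value at end of year 2: C / r = 62,800.00 / 0.091 = 690,109.8901
Discount to today: PV = 690,109.8901 / (1 + 0.091)^2 = 690,109.8901 / 1.190281 = 579,787.37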